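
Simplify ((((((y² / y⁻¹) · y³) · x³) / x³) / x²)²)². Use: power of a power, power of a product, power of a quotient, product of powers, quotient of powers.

x⁻⁸y²⁴

((((((y² / y⁻¹) · y³) · x³) / x³) / x²)²)²
= (((((y² / y⁻¹) · y³) · x³) / x³) / x²)⁴    [power of a power]
= (((((y² / y⁻¹) · y³) · x³) / x³)⁴) / ((x²)⁴)    [power of a quotient]
= (((((y² / y⁻¹) · y³) · x³)⁴) / ((x³)⁴)) / ((x²)⁴)    [power of a quotient]
= (((((y² / y⁻¹) · y³)⁴) · ((x³)⁴)) / ((x³)⁴)) / ((x²)⁴)    [power of a product]
= (((((y² / y⁻¹)⁴) · ((y³)⁴)) · ((x³)⁴)) / ((x³)⁴)) / ((x²)⁴)    [power of a product]
= ((((((y²)⁴) / ((y⁻¹)⁴)) · ((y³)⁴)) · ((x³)⁴)) / ((x³)⁴)) / ((x²)⁴)    [power of a quotient]
= ((((y⁸ / ((y⁻¹)⁴)) · ((y³)⁴)) · ((x³)⁴)) / ((x³)⁴)) / ((x²)⁴)    [power of a power]
= ((((y⁸ / y⁻⁴) · ((y³)⁴)) · ((x³)⁴)) / ((x³)⁴)) / ((x²)⁴)    [power of a power]
= (((y¹² · ((y³)⁴)) · ((x³)⁴)) / ((x³)⁴)) / ((x²)⁴)    [quotient of powers]
= (((y¹² · y¹²) · ((x³)⁴)) / ((x³)⁴)) / ((x²)⁴)    [power of a power]
= ((y²⁴ · ((x³)⁴)) / ((x³)⁴)) / ((x²)⁴)    [product of powers]
= ((y²⁴ · x¹²) / ((x³)⁴)) / ((x²)⁴)    [power of a power]
= ((y²⁴ · x¹²) / x¹²) / ((x²)⁴)    [power of a power]
= ((y²⁴ · x¹²) / x¹²) / x⁸    [power of a power]
= x⁻⁸y²⁴    [quotient of powers; product of powers]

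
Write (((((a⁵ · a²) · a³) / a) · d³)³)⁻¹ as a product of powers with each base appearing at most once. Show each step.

a⁻²⁷·d⁻⁹

(((((a⁵ · a²) · a³) / a) · d³)³)⁻¹
= ((((a⁵ · a²) · a³) / a) · d³)⁻³    [power of a power]
= ((((a⁵ · a²) · a³) / a)⁻³) · ((d³)⁻³)    [power of a product]
= ((((a⁵ · a²) · a³)⁻³) / (a⁻³)) · ((d³)⁻³)    [power of a quotient]
= ((((a⁵ · a²)⁻³) · ((a³)⁻³)) / (a⁻³)) · ((d³)⁻³)    [power of a product]
= (((((a⁵)⁻³) · ((a²)⁻³)) · ((a³)⁻³)) / (a⁻³)) · ((d³)⁻³)    [power of a product]
= (((a⁻¹⁵ · ((a²)⁻³)) · ((a³)⁻³)) / (a⁻³)) · ((d³)⁻³)    [power of a power]
= (((a⁻¹⁵ · a⁻⁶) · ((a³)⁻³)) / (a⁻³)) · ((d³)⁻³)    [power of a power]
= ((a⁻²¹ · ((a³)⁻³)) / (a⁻³)) · ((d³)⁻³)    [product of powers]
= ((a⁻²¹ · a⁻⁹) / (a⁻³)) · ((d³)⁻³)    [power of a power]
= (a⁻³⁰ / (a⁻³)) · ((d³)⁻³)    [product of powers]
= a⁻²⁷ · ((d³)⁻³)    [quotient of powers]
= a⁻²⁷ · d⁻⁹    [power of a power]
= a⁻²⁷·d⁻⁹    [rearrange]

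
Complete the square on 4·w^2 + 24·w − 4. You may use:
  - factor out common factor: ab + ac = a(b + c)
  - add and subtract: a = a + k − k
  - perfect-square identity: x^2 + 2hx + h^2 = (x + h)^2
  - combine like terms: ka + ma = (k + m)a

4(w + 3)^2 − 40

4·w^2 + 24·w − 4
= 4(w^2 + 6·w) − 4    [factor out 4 from the w-terms]
= 4(w^2 + 6·w + 9 − 9) − 4    [add and subtract 9 inside the bracket]
= 4(w + 3)^2 − 36 − 4    [perfect-square identity]
= 4(w + 3)^2 − 40    [combine constants]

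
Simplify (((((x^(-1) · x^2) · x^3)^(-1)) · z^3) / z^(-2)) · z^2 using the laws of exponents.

x^(-4)z^7

(((((x^(-1) · x^2) · x^3)^(-1)) · z^3) / z^(-2)) · z^2
= (((((x^(-1) · x^2)^(-1)) · ((x^3)^(-1))) · z^3) / z^(-2)) · z^2    [power of a product]
= ((((((x^(-1))^(-1)) · ((x^2)^(-1))) · ((x^3)^(-1))) · z^3) / z^(-2)) · z^2    [power of a product]
= ((((x · ((x^2)^(-1))) · ((x^3)^(-1))) · z^3) / z^(-2)) · z^2    [power of a power]
= ((((x · x^(-2)) · ((x^3)^(-1))) · z^3) / z^(-2)) · z^2    [power of a power]
= (((x^(-1) · ((x^3)^(-1))) · z^3) / z^(-2)) · z^2    [product of powers]
= (((x^(-1) · x^(-3)) · z^3) / z^(-2)) · z^2    [power of a power]
= ((x^(-4) · z^3) / z^(-2)) · z^2    [product of powers]
= x^(-4)z^7    [quotient of powers; product of powers]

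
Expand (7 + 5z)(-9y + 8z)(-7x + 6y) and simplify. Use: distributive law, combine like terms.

(7 + 5z)(-9y + 8z)(-7x + 6y)
= (-63y + 56z - 45yz + 40z^2)(-7x + 6y)    [distributive law]
= 441xy - 378y^2 - 392xz + 336yz + 315xyz - 270y^2z - 280xz^2 + 240yz^2    [distributive law]

441xy - 378y^2 - 392xz + 336yz + 315xyz - 270y^2z - 280xz^2 + 240yz^2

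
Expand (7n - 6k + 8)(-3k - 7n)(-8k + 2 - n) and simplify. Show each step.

-186k²n + 514kn + 371kn² - 42n² + 49n³ - 144k³ + 228k² - 48k - 112n

(7n - 6k + 8)(-3k - 7n)(-8k + 2 - n)
= (-21kn - 49n² + 18k² + 42kn - 24k - 56n)(-8k + 2 - n)    [distributive law]
= (21kn - 49n² + 18k² - 24k - 56n)(-8k + 2 - n)    [combine like terms]
= -168k²n + 42kn - 21kn² + 392kn² - 98n² + 49n³ - 144k³ + 36k² - 18k²n + 192k² - 48k + 24kn + 448kn - 112n + 56n²    [distributive law]
= -186k²n + 514kn + 371kn² - 42n² + 49n³ - 144k³ + 228k² - 48k - 112n    [combine like terms]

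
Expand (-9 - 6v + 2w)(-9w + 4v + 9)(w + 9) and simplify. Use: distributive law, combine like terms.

-63w^2 + 810w + 468vw - 810v - 729 + 62vw^2 - 24v^2w - 216v^2 - 18w^3

(-9 - 6v + 2w)(-9w + 4v + 9)(w + 9)
= (81w - 36v - 81 + 54vw - 24v^2 - 54v - 18w^2 + 8vw + 18w)(w + 9)    [distributive law]
= (99w - 90v - 81 + 62vw - 24v^2 - 18w^2)(w + 9)    [combine like terms]
= 99w^2 + 891w - 90vw - 810v - 81w - 729 + 62vw^2 + 558vw - 24v^2w - 216v^2 - 18w^3 - 162w^2    [distributive law]
= -63w^2 + 810w + 468vw - 810v - 729 + 62vw^2 - 24v^2w - 216v^2 - 18w^3    [combine like terms]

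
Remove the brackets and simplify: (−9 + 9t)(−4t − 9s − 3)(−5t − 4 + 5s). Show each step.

(−9 + 9t)(−4t − 9s − 3)(−5t − 4 + 5s)
= (36t + 81s + 27 − 36t^2 − 81st − 27t)(−5t − 4 + 5s)    [distributive law]
= (9t + 81s + 27 − 36t^2 − 81st)(−5t − 4 + 5s)    [combine like terms]
= −45t^2 − 36t + 45st − 405st − 324s + 405s^2 − 135t − 108 + 135s + 180t^3 + 144t^2 − 180st^2 + 405st^2 + 324st − 405s^2t    [distributive law]
= 99t^2 − 171t − 36st − 189s + 405s^2 − 108 + 180t^3 + 225st^2 − 405s^2t    [combine like terms]

99t^2 − 171t − 36st − 189s + 405s^2 − 108 + 180t^3 + 225st^2 − 405s^2t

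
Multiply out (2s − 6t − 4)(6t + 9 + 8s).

(2s − 6t − 4)(6t + 9 + 8s)
= 12st + 18s + 16s^2 − 36t^2 − 54t − 48st − 24t − 36 − 32s    [distributive law]
= −36st − 14s + 16s^2 − 36t^2 − 78t − 36    [combine like terms]

−36st − 14s + 16s^2 − 36t^2 − 78t − 36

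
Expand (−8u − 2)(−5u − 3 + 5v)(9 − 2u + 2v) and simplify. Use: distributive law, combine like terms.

(−8u − 2)(−5u − 3 + 5v)(9 − 2u + 2v)
= (40u^2 + 24u − 40uv + 10u + 6 − 10v)(9 − 2u + 2v)    [distributive law]
= (40u^2 + 34u − 40uv + 6 − 10v)(9 − 2u + 2v)    [combine like terms]
= 360u^2 − 80u^3 + 80u^2v + 306u − 68u^2 + 68uv − 360uv + 80u^2v − 80uv^2 + 54 − 12u + 12v − 90v + 20uv − 20v^2    [distributive law]
= 292u^2 − 80u^3 + 160u^2v + 294u − 272uv − 80uv^2 + 54 − 78v − 20v^2    [combine like terms]

292u^2 − 80u^3 + 160u^2v + 294u − 272uv − 80uv^2 + 54 − 78v − 20v^2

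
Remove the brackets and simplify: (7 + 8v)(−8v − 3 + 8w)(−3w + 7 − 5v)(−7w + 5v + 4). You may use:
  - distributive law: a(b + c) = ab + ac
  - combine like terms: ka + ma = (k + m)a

(7 + 8v)(−8v − 3 + 8w)(−3w + 7 − 5v)(−7w + 5v + 4)
= (−56v − 21 + 56w − 64v² − 24v + 64vw)(−3w + 7 − 5v)(−7w + 5v + 4)    [distributive law]
= (−80v − 21 + 56w − 64v² + 64vw)(−3w + 7 − 5v)(−7w + 5v + 4)    [combine like terms]
= (240vw − 560v + 400v² + 63w − 147 + 105v − 168w² + 392w − 280vw + 192v²w − 448v² + 320v³ − 192vw² + 448vw − 320v²w)(−7w + 5v + 4)    [distributive law]
= (408vw − 455v − 48v² + 455w − 147 − 168w² − 128v²w + 320v³ − 192vw²)(−7w + 5v + 4)    [combine like terms]
= −2856vw² + 2040v²w + 1632vw + 3185vw − 2275v² − 1820v + 336v²w − 240v³ − 192v² − 3185w² + 2275vw + 1820w + 1029w − 735v − 588 + 1176w³ − 840vw² − 672w² + 896v²w² − 640v³w − 512v²w − 2240v³w + 1600v⁴ + 1280v³ + 1344vw³ − 960v²w² − 768vw²    [distributive law]
= −4464vw² + 1864v²w + 7092vw − 2467v² − 2555v + 1040v³ − 3857w² + 2849w − 588 + 1176w³ − 64v²w² − 2880v³w + 1600v⁴ + 1344vw³    [combine like terms]

−4464vw² + 1864v²w + 7092vw − 2467v² − 2555v + 1040v³ − 3857w² + 2849w − 588 + 1176w³ − 64v²w² − 2880v³w + 1600v⁴ + 1344vw³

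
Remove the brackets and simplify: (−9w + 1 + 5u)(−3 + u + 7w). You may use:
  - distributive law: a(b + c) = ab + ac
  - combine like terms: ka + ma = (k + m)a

(−9w + 1 + 5u)(−3 + u + 7w)
= 27w − 9uw − 63w^2 − 3 + u + 7w − 15u + 5u^2 + 35uw    [distributive law]
= 34w + 26uw − 63w^2 − 3 − 14u + 5u^2    [combine like terms]

34w + 26uw − 63w^2 − 3 − 14u + 5u^2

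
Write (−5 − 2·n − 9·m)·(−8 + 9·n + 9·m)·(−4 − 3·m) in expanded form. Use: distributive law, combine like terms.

(−5 − 2·n − 9·m)·(−8 + 9·n + 9·m)·(−4 − 3·m)
= (40 − 45·n − 45·m + 16·n − 18·n^2 − 18·m·n + 72·m − 81·m·n − 81·m^2)·(−4 − 3·m)    [distributive law]
= (40 − 29·n + 27·m − 18·n^2 − 99·m·n − 81·m^2)·(−4 − 3·m)    [combine like terms]
= −160 − 120·m + 116·n + 87·m·n − 108·m − 81·m^2 + 72·n^2 + 54·m·n^2 + 396·m·n + 297·m^2·n + 324·m^2 + 243·m^3    [distributive law]
= −160 − 228·m + 116·n + 483·m·n + 243·m^2 + 72·n^2 + 54·m·n^2 + 297·m^2·n + 243·m^3    [combine like terms]

−160 − 228·m + 116·n + 483·m·n + 243·m^2 + 72·n^2 + 54·m·n^2 + 297·m^2·n + 243·m^3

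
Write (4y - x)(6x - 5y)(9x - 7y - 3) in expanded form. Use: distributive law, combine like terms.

(4y - x)(6x - 5y)(9x - 7y - 3)
= (24xy - 20y² - 6x² + 5xy)(9x - 7y - 3)    [distributive law]
= (29xy - 20y² - 6x²)(9x - 7y - 3)    [combine like terms]
= 261x²y - 203xy² - 87xy - 180xy² + 140y³ + 60y² - 54x³ + 42x²y + 18x²    [distributive law]
= 303x²y - 383xy² - 87xy + 140y³ + 60y² - 54x³ + 18x²    [combine like terms]

303x²y - 383xy² - 87xy + 140y³ + 60y² - 54x³ + 18x²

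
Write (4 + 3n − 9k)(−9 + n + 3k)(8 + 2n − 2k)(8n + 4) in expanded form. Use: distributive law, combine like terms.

(4 + 3n − 9k)(−9 + n + 3k)(8 + 2n − 2k)(8n + 4)
= (−36 + 4n + 12k − 27n + 3n^2 + 9kn + 81k − 9kn − 27k^2)(8 + 2n − 2k)(8n + 4)    [distributive law]
= (−36 − 23n + 93k + 3n^2 − 27k^2)(8 + 2n − 2k)(8n + 4)    [combine like terms]
= (−288 − 72n + 72k − 184n − 46n^2 + 46kn + 744k + 186kn − 186k^2 + 24n^2 + 6n^3 − 6kn^2 − 216k^2 − 54k^2n + 54k^3)(8n + 4)    [distributive law]
= (−288 − 256n + 816k − 22n^2 + 232kn − 402k^2 + 6n^3 − 6kn^2 − 54k^2n + 54k^3)(8n + 4)    [combine like terms]
= −2304n − 1152 − 2048n^2 − 1024n + 6528kn + 3264k − 176n^3 − 88n^2 + 1856kn^2 + 928kn − 3216k^2n − 1608k^2 + 48n^4 + 24n^3 − 48kn^3 − 24kn^2 − 432k^2n^2 − 216k^2n + 432k^3n + 216k^3    [distributive law]
= −3328n − 1152 − 2136n^2 + 7456kn + 3264k − 152n^3 + 1832kn^2 − 3432k^2n − 1608k^2 + 48n^4 − 48kn^3 − 432k^2n^2 + 432k^3n + 216k^3    [combine like terms]

−3328n − 1152 − 2136n^2 + 7456kn + 3264k − 152n^3 + 1832kn^2 − 3432k^2n − 1608k^2 + 48n^4 − 48kn^3 − 432k^2n^2 + 432k^3n + 216k^3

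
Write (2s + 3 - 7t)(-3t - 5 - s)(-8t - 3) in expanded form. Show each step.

-8st^2 + 101st + 39s + 16s^2t + 6s^2 - 271t^2 + 42t + 45 - 168t^3

(2s + 3 - 7t)(-3t - 5 - s)(-8t - 3)
= (-6st - 10s - 2s^2 - 9t - 15 - 3s + 21t^2 + 35t + 7st)(-8t - 3)    [distributive law]
= (st - 13s - 2s^2 + 26t - 15 + 21t^2)(-8t - 3)    [combine like terms]
= -8st^2 - 3st + 104st + 39s + 16s^2t + 6s^2 - 208t^2 - 78t + 120t + 45 - 168t^3 - 63t^2    [distributive law]
= -8st^2 + 101st + 39s + 16s^2t + 6s^2 - 271t^2 + 42t + 45 - 168t^3    [combine like terms]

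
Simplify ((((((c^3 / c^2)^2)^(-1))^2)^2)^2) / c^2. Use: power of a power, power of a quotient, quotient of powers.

c^(-18)

((((((c^3 / c^2)^2)^(-1))^2)^2)^2) / c^2
= (((((c^3 / c^2)^2)^(-1))^2)^4) / c^2    [power of a power]
= ((((c^3 / c^2)^2)^(-1))^8) / c^2    [power of a power]
= (((c^3 / c^2)^2)^(-8)) / c^2    [power of a power]
= ((c^3 / c^2)^(-16)) / c^2    [power of a power]
= (((c^3)^(-16)) / ((c^2)^(-16))) / c^2    [power of a quotient]
= (c^(-48) / ((c^2)^(-16))) / c^2    [power of a power]
= (c^(-48) / c^(-32)) / c^2    [power of a power]
= c^(-16) / c^2    [quotient of powers]
= c^(-18)    [quotient of powers]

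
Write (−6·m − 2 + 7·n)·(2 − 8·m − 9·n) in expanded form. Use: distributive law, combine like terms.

(−6·m − 2 + 7·n)·(2 − 8·m − 9·n)
= −12·m + 48·m^2 + 54·m·n − 4 + 16·m + 18·n + 14·n − 56·m·n − 63·n^2    [distributive law]
= 4·m + 48·m^2 − 2·m·n − 4 + 32·n − 63·n^2    [combine like terms]

4·m + 48·m^2 − 2·m·n − 4 + 32·n − 63·n^2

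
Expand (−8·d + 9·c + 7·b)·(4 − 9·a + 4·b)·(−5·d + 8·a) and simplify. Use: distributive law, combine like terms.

160·d² − 256·a·d − 360·a·d² + 576·a²·d + 160·b·d² + 59·a·b·d − 180·c·d + 288·a·c + 405·a·c·d − 648·a²·c − 180·b·c·d + 288·a·b·c − 140·b·d + 224·a·b − 504·a²·b − 140·b²·d + 224·a·b²

(−8·d + 9·c + 7·b)·(4 − 9·a + 4·b)·(−5·d + 8·a)
= (−32·d + 72·a·d − 32·b·d + 36·c − 81·a·c + 36·b·c + 28·b − 63·a·b + 28·b²)·(−5·d + 8·a)    [distributive law]
= 160·d² − 256·a·d − 360·a·d² + 576·a²·d + 160·b·d² − 256·a·b·d − 180·c·d + 288·a·c + 405·a·c·d − 648·a²·c − 180·b·c·d + 288·a·b·c − 140·b·d + 224·a·b + 315·a·b·d − 504·a²·b − 140·b²·d + 224·a·b²    [distributive law]
= 160·d² − 256·a·d − 360·a·d² + 576·a²·d + 160·b·d² + 59·a·b·d − 180·c·d + 288·a·c + 405·a·c·d − 648·a²·c − 180·b·c·d + 288·a·b·c − 140·b·d + 224·a·b − 504·a²·b − 140·b²·d + 224·a·b²    [combine like terms]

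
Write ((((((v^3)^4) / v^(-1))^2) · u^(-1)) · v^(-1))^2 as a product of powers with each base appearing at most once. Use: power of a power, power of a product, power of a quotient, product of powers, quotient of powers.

u^(-2)v^50

((((((v^3)^4) / v^(-1))^2) · u^(-1)) · v^(-1))^2
= ((((((v^3)^4) / v^(-1))^2) · u^(-1))^2) · ((v^(-1))^2)    [power of a product]
= ((((((v^3)^4) / v^(-1))^2)^2) · ((u^(-1))^2)) · ((v^(-1))^2)    [power of a product]
= (((((v^3)^4) / v^(-1))^4) · ((u^(-1))^2)) · ((v^(-1))^2)    [power of a power]
= (((((v^3)^4)^4) / ((v^(-1))^4)) · ((u^(-1))^2)) · ((v^(-1))^2)    [power of a quotient]
= ((((v^3)^16) / ((v^(-1))^4)) · ((u^(-1))^2)) · ((v^(-1))^2)    [power of a power]
= ((v^48 / ((v^(-1))^4)) · ((u^(-1))^2)) · ((v^(-1))^2)    [power of a power]
= ((v^48 / v^(-4)) · ((u^(-1))^2)) · ((v^(-1))^2)    [power of a power]
= (v^52 · ((u^(-1))^2)) · ((v^(-1))^2)    [quotient of powers]
= (v^52 · u^(-2)) · ((v^(-1))^2)    [power of a power]
= (v^52 · u^(-2)) · v^(-2)    [power of a power]
= u^(-2)v^50    [product of powers]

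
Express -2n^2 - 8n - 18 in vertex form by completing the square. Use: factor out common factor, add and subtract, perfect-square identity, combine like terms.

-2n^2 - 8n - 18
= -2(n^2 + 4n) - 18    [factor out -2 from the n-terms]
= -2(n^2 + 4n + 4 - 4) - 18    [add and subtract 4 inside the bracket]
= -2(n + 2)^2 + 8 - 18    [perfect-square identity]
= -2(n + 2)^2 - 10    [combine constants]

-2(n + 2)^2 - 10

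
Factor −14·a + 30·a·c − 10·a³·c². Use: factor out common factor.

2·a(−7 + 15·c − 5·a²·c²)

−14·a + 30·a·c − 10·a³·c²
= 2(−7·a + 15·a·c − 5·a³·c²)    [factor out 2]
= 2·a(−7 + 15·c − 5·a²·c²)    [factor out a]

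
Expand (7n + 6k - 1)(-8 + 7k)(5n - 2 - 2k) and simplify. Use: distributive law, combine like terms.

(7n + 6k - 1)(-8 + 7k)(5n - 2 - 2k)
= (-56n + 49kn - 48k + 42k^2 + 8 - 7k)(5n - 2 - 2k)    [distributive law]
= (-56n + 49kn - 55k + 42k^2 + 8)(5n - 2 - 2k)    [combine like terms]
= -280n^2 + 112n + 112kn + 245kn^2 - 98kn - 98k^2n - 275kn + 110k + 110k^2 + 210k^2n - 84k^2 - 84k^3 + 40n - 16 - 16k    [distributive law]
= -280n^2 + 152n - 261kn + 245kn^2 + 112k^2n + 94k + 26k^2 - 84k^3 - 16    [combine like terms]

-280n^2 + 152n - 261kn + 245kn^2 + 112k^2n + 94k + 26k^2 - 84k^3 - 16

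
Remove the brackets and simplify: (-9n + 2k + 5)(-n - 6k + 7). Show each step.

(-9n + 2k + 5)(-n - 6k + 7)
= 9n² + 54kn - 63n - 2kn - 12k² + 14k - 5n - 30k + 35    [distributive law]
= 9n² + 52kn - 68n - 12k² - 16k + 35    [combine like terms]

9n² + 52kn - 68n - 12k² - 16k + 35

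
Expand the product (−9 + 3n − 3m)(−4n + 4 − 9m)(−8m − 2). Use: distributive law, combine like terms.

−354mn − 96n + 150m + 72 − 606m^2 + 96mn^2 + 24n^2 + 120m^2n − 216m^3

(−9 + 3n − 3m)(−4n + 4 − 9m)(−8m − 2)
= (36n − 36 + 81m − 12n^2 + 12n − 27mn + 12mn − 12m + 27m^2)(−8m − 2)    [distributive law]
= (48n − 36 + 69m − 12n^2 − 15mn + 27m^2)(−8m − 2)    [combine like terms]
= −384mn − 96n + 288m + 72 − 552m^2 − 138m + 96mn^2 + 24n^2 + 120m^2n + 30mn − 216m^3 − 54m^2    [distributive law]
= −354mn − 96n + 150m + 72 − 606m^2 + 96mn^2 + 24n^2 + 120m^2n − 216m^3    [combine like terms]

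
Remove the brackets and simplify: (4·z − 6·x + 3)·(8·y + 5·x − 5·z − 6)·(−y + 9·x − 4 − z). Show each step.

(4·z − 6·x + 3)·(8·y + 5·x − 5·z − 6)·(−y + 9·x − 4 − z)
= (32·y·z + 20·x·z − 20·z^2 − 24·z − 48·x·y − 30·x^2 + 30·x·z + 36·x + 24·y + 15·x − 15·z − 18)·(−y + 9·x − 4 − z)    [distributive law]
= (32·y·z + 50·x·z − 20·z^2 − 39·z − 48·x·y − 30·x^2 + 51·x + 24·y − 18)·(−y + 9·x − 4 − z)    [combine like terms]
= −32·y^2·z + 288·x·y·z − 128·y·z − 32·y·z^2 − 50·x·y·z + 450·x^2·z − 200·x·z − 50·x·z^2 + 20·y·z^2 − 180·x·z^2 + 80·z^2 + 20·z^3 + 39·y·z − 351·x·z + 156·z + 39·z^2 + 48·x·y^2 − 432·x^2·y + 192·x·y + 48·x·y·z + 30·x^2·y − 270·x^3 + 120·x^2 + 30·x^2·z − 51·x·y + 459·x^2 − 204·x − 51·x·z − 24·y^2 + 216·x·y − 96·y − 24·y·z + 18·y − 162·x + 72 + 18·z    [distributive law]
= −32·y^2·z + 286·x·y·z − 113·y·z − 12·y·z^2 + 480·x^2·z − 602·x·z − 230·x·z^2 + 119·z^2 + 20·z^3 + 174·z + 48·x·y^2 − 402·x^2·y + 357·x·y − 270·x^3 + 579·x^2 − 366·x − 24·y^2 − 78·y + 72    [combine like terms]

−32·y^2·z + 286·x·y·z − 113·y·z − 12·y·z^2 + 480·x^2·z − 602·x·z − 230·x·z^2 + 119·z^2 + 20·z^3 + 174·z + 48·x·y^2 − 402·x^2·y + 357·x·y − 270·x^3 + 579·x^2 − 366·x − 24·y^2 − 78·y + 72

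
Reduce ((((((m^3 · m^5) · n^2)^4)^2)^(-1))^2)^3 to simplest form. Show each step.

m^(-384)·n^(-96)

((((((m^3 · m^5) · n^2)^4)^2)^(-1))^2)^3
= (((((m^3 · m^5) · n^2)^4)^2)^(-1))^6    [power of a power]
= ((((m^3 · m^5) · n^2)^4)^2)^(-6)    [power of a power]
= (((m^3 · m^5) · n^2)^4)^(-12)    [power of a power]
= ((m^3 · m^5) · n^2)^(-48)    [power of a power]
= ((m^3 · m^5)^(-48)) · ((n^2)^(-48))    [power of a product]
= (((m^3)^(-48)) · ((m^5)^(-48))) · ((n^2)^(-48))    [power of a product]
= (m^(-144) · ((m^5)^(-48))) · ((n^2)^(-48))    [power of a power]
= (m^(-144) · m^(-240)) · ((n^2)^(-48))    [power of a power]
= m^(-384) · ((n^2)^(-48))    [product of powers]
= m^(-384) · n^(-96)    [power of a power]
= m^(-384)·n^(-96)    [rearrange]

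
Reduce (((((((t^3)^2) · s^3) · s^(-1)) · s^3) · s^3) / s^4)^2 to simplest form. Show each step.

s^8t^12

(((((((t^3)^2) · s^3) · s^(-1)) · s^3) · s^3) / s^4)^2
= (((((((t^3)^2) · s^3) · s^(-1)) · s^3) · s^3)^2) / ((s^4)^2)    [power of a quotient]
= (((((((t^3)^2) · s^3) · s^(-1)) · s^3)^2) · ((s^3)^2)) / ((s^4)^2)    [power of a product]
= (((((((t^3)^2) · s^3) · s^(-1))^2) · ((s^3)^2)) · ((s^3)^2)) / ((s^4)^2)    [power of a product]
= (((((((t^3)^2) · s^3)^2) · ((s^(-1))^2)) · ((s^3)^2)) · ((s^3)^2)) / ((s^4)^2)    [power of a product]
= (((((((t^3)^2)^2) · ((s^3)^2)) · ((s^(-1))^2)) · ((s^3)^2)) · ((s^3)^2)) / ((s^4)^2)    [power of a product]
= ((((((t^3)^4) · ((s^3)^2)) · ((s^(-1))^2)) · ((s^3)^2)) · ((s^3)^2)) / ((s^4)^2)    [power of a power]
= ((((t^12 · ((s^3)^2)) · ((s^(-1))^2)) · ((s^3)^2)) · ((s^3)^2)) / ((s^4)^2)    [power of a power]
= ((((t^12 · s^6) · ((s^(-1))^2)) · ((s^3)^2)) · ((s^3)^2)) / ((s^4)^2)    [power of a power]
= ((((t^12 · s^6) · s^(-2)) · ((s^3)^2)) · ((s^3)^2)) / ((s^4)^2)    [power of a power]
= ((((t^12 · s^6) · s^(-2)) · s^6) · ((s^3)^2)) / ((s^4)^2)    [power of a power]
= ((((t^12 · s^6) · s^(-2)) · s^6) · s^6) / ((s^4)^2)    [power of a power]
= ((((t^12 · s^6) · s^(-2)) · s^6) · s^6) / s^8    [power of a power]
= s^8t^12    [quotient of powers; product of powers]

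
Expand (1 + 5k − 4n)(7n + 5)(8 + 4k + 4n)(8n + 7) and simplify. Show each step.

−2604n² − 268n + 2820kn² + 4056kn − 2992n³ + 280 + 1540k + 1120k²n² + 1780k²n + 224kn³ + 700k² − 896n⁴

(1 + 5k − 4n)(7n + 5)(8 + 4k + 4n)(8n + 7)
= (7n + 5 + 35kn + 25k − 28n² − 20n)(8 + 4k + 4n)(8n + 7)    [distributive law]
= (−13n + 5 + 35kn + 25k − 28n²)(8 + 4k + 4n)(8n + 7)    [combine like terms]
= (−104n − 52kn − 52n² + 40 + 20k + 20n + 280kn + 140k²n + 140kn² + 200k + 100k² + 100kn − 224n² − 112kn² − 112n³)(8n + 7)    [distributive law]
= (−84n + 328kn − 276n² + 40 + 220k + 140k²n + 28kn² + 100k² − 112n³)(8n + 7)    [combine like terms]
= −672n² − 588n + 2624kn² + 2296kn − 2208n³ − 1932n² + 320n + 280 + 1760kn + 1540k + 1120k²n² + 980k²n + 224kn³ + 196kn² + 800k²n + 700k² − 896n⁴ − 784n³    [distributive law]
= −2604n² − 268n + 2820kn² + 4056kn − 2992n³ + 280 + 1540k + 1120k²n² + 1780k²n + 224kn³ + 700k² − 896n⁴    [combine like terms]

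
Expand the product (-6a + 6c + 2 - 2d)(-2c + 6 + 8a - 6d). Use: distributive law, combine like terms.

60ac - 20a - 48a^2 + 20ad - 12c^2 + 32c - 32cd + 12 - 24d + 12d^2

(-6a + 6c + 2 - 2d)(-2c + 6 + 8a - 6d)
= 12ac - 36a - 48a^2 + 36ad - 12c^2 + 36c + 48ac - 36cd - 4c + 12 + 16a - 12d + 4cd - 12d - 16ad + 12d^2    [distributive law]
= 60ac - 20a - 48a^2 + 20ad - 12c^2 + 32c - 32cd + 12 - 24d + 12d^2    [combine like terms]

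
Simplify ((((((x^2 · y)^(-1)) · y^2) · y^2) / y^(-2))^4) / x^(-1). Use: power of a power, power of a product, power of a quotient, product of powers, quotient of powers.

((((((x^2 · y)^(-1)) · y^2) · y^2) / y^(-2))^4) / x^(-1)
= ((((((x^2 · y)^(-1)) · y^2) · y^2)^4) / ((y^(-2))^4)) / x^(-1)    [power of a quotient]
= ((((((x^2 · y)^(-1)) · y^2)^4) · ((y^2)^4)) / ((y^(-2))^4)) / x^(-1)    [power of a product]
= ((((((x^2 · y)^(-1))^4) · ((y^2)^4)) · ((y^2)^4)) / ((y^(-2))^4)) / x^(-1)    [power of a product]
= (((((x^2 · y)^(-4)) · ((y^2)^4)) · ((y^2)^4)) / ((y^(-2))^4)) / x^(-1)    [power of a power]
= ((((((x^2)^(-4)) · (y^(-4))) · ((y^2)^4)) · ((y^2)^4)) / ((y^(-2))^4)) / x^(-1)    [power of a product]
= ((((x^(-8) · (y^(-4))) · ((y^2)^4)) · ((y^2)^4)) / ((y^(-2))^4)) / x^(-1)    [power of a power]
= ((((x^(-8) · y^(-4)) · y^8) · ((y^2)^4)) / ((y^(-2))^4)) / x^(-1)    [power of a power]
= ((((x^(-8) · y^(-4)) · y^8) · y^8) / ((y^(-2))^4)) / x^(-1)    [power of a power]
= ((((x^(-8) · y^(-4)) · y^8) · y^8) / y^(-8)) / x^(-1)    [power of a power]
= x^(-7)y^20    [quotient of powers; product of powers]

x^(-7)y^20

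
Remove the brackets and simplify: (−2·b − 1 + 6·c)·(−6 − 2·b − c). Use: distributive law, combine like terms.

(−2·b − 1 + 6·c)·(−6 − 2·b − c)
= 12·b + 4·b^2 + 2·b·c + 6 + 2·b + c − 36·c − 12·b·c − 6·c^2    [distributive law]
= 14·b + 4·b^2 − 10·b·c + 6 − 35·c − 6·c^2    [combine like terms]

14·b + 4·b^2 − 10·b·c + 6 − 35·c − 6·c^2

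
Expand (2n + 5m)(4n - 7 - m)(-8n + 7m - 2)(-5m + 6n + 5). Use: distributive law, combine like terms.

-208mn³ - 384n⁴ + 256n³ + 1436m²n² - 44mn² + 648n² - 1310m²n + 1010mn + 140n - 1040m³n + 1000m³ - 1525m² + 350m + 175m⁴

(2n + 5m)(4n - 7 - m)(-8n + 7m - 2)(-5m + 6n + 5)
= (8n² - 14n - 2mn + 20mn - 35m - 5m²)(-8n + 7m - 2)(-5m + 6n + 5)    [distributive law]
= (8n² - 14n + 18mn - 35m - 5m²)(-8n + 7m - 2)(-5m + 6n + 5)    [combine like terms]
= (-64n³ + 56mn² - 16n² + 112n² - 98mn + 28n - 144mn² + 126m²n - 36mn + 280mn - 245m² + 70m + 40m²n - 35m³ + 10m²)(-5m + 6n + 5)    [distributive law]
= (-64n³ - 88mn² + 96n² + 146mn + 28n + 166m²n - 235m² + 70m - 35m³)(-5m + 6n + 5)    [combine like terms]
= 320mn³ - 384n⁴ - 320n³ + 440m²n² - 528mn³ - 440mn² - 480mn² + 576n³ + 480n² - 730m²n + 876mn² + 730mn - 140mn + 168n² + 140n - 830m³n + 996m²n² + 830m²n + 1175m³ - 1410m²n - 1175m² - 350m² + 420mn + 350m + 175m⁴ - 210m³n - 175m³    [distributive law]
= -208mn³ - 384n⁴ + 256n³ + 1436m²n² - 44mn² + 648n² - 1310m²n + 1010mn + 140n - 1040m³n + 1000m³ - 1525m² + 350m + 175m⁴    [combine like terms]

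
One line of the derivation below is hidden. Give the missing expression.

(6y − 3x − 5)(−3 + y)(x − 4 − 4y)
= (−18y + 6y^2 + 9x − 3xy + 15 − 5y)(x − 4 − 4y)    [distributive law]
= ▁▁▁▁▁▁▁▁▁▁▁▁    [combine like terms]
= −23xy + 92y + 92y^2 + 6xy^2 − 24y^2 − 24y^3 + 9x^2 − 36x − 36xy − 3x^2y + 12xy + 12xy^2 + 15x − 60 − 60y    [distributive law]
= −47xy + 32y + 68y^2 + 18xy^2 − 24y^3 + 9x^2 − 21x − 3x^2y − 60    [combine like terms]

By combine like terms:

(−23y + 6y^2 + 9x − 3xy + 15)(x − 4 − 4y)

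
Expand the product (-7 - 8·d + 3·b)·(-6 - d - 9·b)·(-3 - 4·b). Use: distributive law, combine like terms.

(-7 - 8·d + 3·b)·(-6 - d - 9·b)·(-3 - 4·b)
= (42 + 7·d + 63·b + 48·d + 8·d^2 + 72·b·d - 18·b - 3·b·d - 27·b^2)·(-3 - 4·b)    [distributive law]
= (42 + 55·d + 45·b + 8·d^2 + 69·b·d - 27·b^2)·(-3 - 4·b)    [combine like terms]
= -126 - 168·b - 165·d - 220·b·d - 135·b - 180·b^2 - 24·d^2 - 32·b·d^2 - 207·b·d - 276·b^2·d + 81·b^2 + 108·b^3    [distributive law]
= -126 - 303·b - 165·d - 427·b·d - 99·b^2 - 24·d^2 - 32·b·d^2 - 276·b^2·d + 108·b^3    [combine like terms]

-126 - 303·b - 165·d - 427·b·d - 99·b^2 - 24·d^2 - 32·b·d^2 - 276·b^2·d + 108·b^3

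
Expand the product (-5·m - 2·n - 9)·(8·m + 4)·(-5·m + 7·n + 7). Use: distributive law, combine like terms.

200·m^3 - 200·m^2·n + 180·m^2 - 716·m·n - 464·m - 112·m·n^2 - 56·n^2 - 308·n - 252

(-5·m - 2·n - 9)·(8·m + 4)·(-5·m + 7·n + 7)
= (-40·m^2 - 20·m - 16·m·n - 8·n - 72·m - 36)·(-5·m + 7·n + 7)    [distributive law]
= (-40·m^2 - 92·m - 16·m·n - 8·n - 36)·(-5·m + 7·n + 7)    [combine like terms]
= 200·m^3 - 280·m^2·n - 280·m^2 + 460·m^2 - 644·m·n - 644·m + 80·m^2·n - 112·m·n^2 - 112·m·n + 40·m·n - 56·n^2 - 56·n + 180·m - 252·n - 252    [distributive law]
= 200·m^3 - 200·m^2·n + 180·m^2 - 716·m·n - 464·m - 112·m·n^2 - 56·n^2 - 308·n - 252    [combine like terms]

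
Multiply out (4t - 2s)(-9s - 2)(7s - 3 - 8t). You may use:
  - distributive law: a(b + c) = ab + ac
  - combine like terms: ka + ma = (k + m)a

-396s²t + 20st + 288st² + 24t + 64t² + 126s³ - 26s² - 12s

(4t - 2s)(-9s - 2)(7s - 3 - 8t)
= (-36st - 8t + 18s² + 4s)(7s - 3 - 8t)    [distributive law]
= -252s²t + 108st + 288st² - 56st + 24t + 64t² + 126s³ - 54s² - 144s²t + 28s² - 12s - 32st    [distributive law]
= -396s²t + 20st + 288st² + 24t + 64t² + 126s³ - 26s² - 12s    [combine like terms]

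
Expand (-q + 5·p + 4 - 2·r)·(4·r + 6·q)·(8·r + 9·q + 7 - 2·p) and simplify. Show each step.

-200·q·r^2 - 192·q^2·r + 224·q·r + 452·p·q·r - 54·q^3 + 174·q^2 + 282·p·q^2 + 176·p·r^2 + 108·p·r - 40·p^2·r + 162·p·q - 60·p^2·q + 72·r^2 + 112·r + 168·q - 64·r^3

(-q + 5·p + 4 - 2·r)·(4·r + 6·q)·(8·r + 9·q + 7 - 2·p)
= (-4·q·r - 6·q^2 + 20·p·r + 30·p·q + 16·r + 24·q - 8·r^2 - 12·q·r)·(8·r + 9·q + 7 - 2·p)    [distributive law]
= (-16·q·r - 6·q^2 + 20·p·r + 30·p·q + 16·r + 24·q - 8·r^2)·(8·r + 9·q + 7 - 2·p)    [combine like terms]
= -128·q·r^2 - 144·q^2·r - 112·q·r + 32·p·q·r - 48·q^2·r - 54·q^3 - 42·q^2 + 12·p·q^2 + 160·p·r^2 + 180·p·q·r + 140·p·r - 40·p^2·r + 240·p·q·r + 270·p·q^2 + 210·p·q - 60·p^2·q + 128·r^2 + 144·q·r + 112·r - 32·p·r + 192·q·r + 216·q^2 + 168·q - 48·p·q - 64·r^3 - 72·q·r^2 - 56·r^2 + 16·p·r^2    [distributive law]
= -200·q·r^2 - 192·q^2·r + 224·q·r + 452·p·q·r - 54·q^3 + 174·q^2 + 282·p·q^2 + 176·p·r^2 + 108·p·r - 40·p^2·r + 162·p·q - 60·p^2·q + 72·r^2 + 112·r + 168·q - 64·r^3    [combine like terms]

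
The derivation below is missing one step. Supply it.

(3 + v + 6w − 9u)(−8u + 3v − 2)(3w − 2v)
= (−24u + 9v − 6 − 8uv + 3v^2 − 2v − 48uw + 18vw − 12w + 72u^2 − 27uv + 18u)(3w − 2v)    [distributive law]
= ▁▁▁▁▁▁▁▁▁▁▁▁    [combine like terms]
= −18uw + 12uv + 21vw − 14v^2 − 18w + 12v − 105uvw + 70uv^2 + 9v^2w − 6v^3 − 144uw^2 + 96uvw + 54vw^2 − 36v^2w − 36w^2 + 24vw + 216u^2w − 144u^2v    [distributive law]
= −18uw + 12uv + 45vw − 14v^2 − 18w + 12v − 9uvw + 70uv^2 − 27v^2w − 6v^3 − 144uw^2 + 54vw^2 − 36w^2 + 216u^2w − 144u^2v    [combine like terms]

After combine like terms, the bracketed line is:

(−6u + 7v − 6 − 35uv + 3v^2 − 48uw + 18vw − 12w + 72u^2)(3w − 2v)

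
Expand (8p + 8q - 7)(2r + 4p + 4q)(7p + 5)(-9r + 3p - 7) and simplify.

-1008p^2r^2 - 1680p^3r - 514p^2r + 162pr^2 + 1176pr + 672p^4 - 1676p^3 - 168p^2 - 3696p^2qr + 1344p^3q - 2764p^2q - 1660pqr - 1288pq - 1008pqr^2 - 720qr^2 + 700qr - 2016pq^2r + 672p^2q^2 - 1088pq^2 - 1440q^2r - 1120q^2 + 630r^2 + 490r + 980p + 980q

(8p + 8q - 7)(2r + 4p + 4q)(7p + 5)(-9r + 3p - 7)
= (16pr + 32p^2 + 32pq + 16qr + 32pq + 32q^2 - 14r - 28p - 28q)(7p + 5)(-9r + 3p - 7)    [distributive law]
= (16pr + 32p^2 + 64pq + 16qr + 32q^2 - 14r - 28p - 28q)(7p + 5)(-9r + 3p - 7)    [combine like terms]
= (112p^2r + 80pr + 224p^3 + 160p^2 + 448p^2q + 320pq + 112pqr + 80qr + 224pq^2 + 160q^2 - 98pr - 70r - 196p^2 - 140p - 196pq - 140q)(-9r + 3p - 7)    [distributive law]
= (112p^2r - 18pr + 224p^3 - 36p^2 + 448p^2q + 124pq + 112pqr + 80qr + 224pq^2 + 160q^2 - 70r - 140p - 140q)(-9r + 3p - 7)    [combine like terms]
= -1008p^2r^2 + 336p^3r - 784p^2r + 162pr^2 - 54p^2r + 126pr - 2016p^3r + 672p^4 - 1568p^3 + 324p^2r - 108p^3 + 252p^2 - 4032p^2qr + 1344p^3q - 3136p^2q - 1116pqr + 372p^2q - 868pq - 1008pqr^2 + 336p^2qr - 784pqr - 720qr^2 + 240pqr - 560qr - 2016pq^2r + 672p^2q^2 - 1568pq^2 - 1440q^2r + 480pq^2 - 1120q^2 + 630r^2 - 210pr + 490r + 1260pr - 420p^2 + 980p + 1260qr - 420pq + 980q    [distributive law]
= -1008p^2r^2 - 1680p^3r - 514p^2r + 162pr^2 + 1176pr + 672p^4 - 1676p^3 - 168p^2 - 3696p^2qr + 1344p^3q - 2764p^2q - 1660pqr - 1288pq - 1008pqr^2 - 720qr^2 + 700qr - 2016pq^2r + 672p^2q^2 - 1088pq^2 - 1440q^2r - 1120q^2 + 630r^2 + 490r + 980p + 980q    [combine like terms]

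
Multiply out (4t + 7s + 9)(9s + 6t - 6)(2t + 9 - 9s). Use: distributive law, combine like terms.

-60st^2 + 510st - 576s^2t + 48t^3 + 276t^2 + 162t + 216s^2 - 567s^3 + 837s - 486

(4t + 7s + 9)(9s + 6t - 6)(2t + 9 - 9s)
= (36st + 24t^2 - 24t + 63s^2 + 42st - 42s + 81s + 54t - 54)(2t + 9 - 9s)    [distributive law]
= (78st + 24t^2 + 30t + 63s^2 + 39s - 54)(2t + 9 - 9s)    [combine like terms]
= 156st^2 + 702st - 702s^2t + 48t^3 + 216t^2 - 216st^2 + 60t^2 + 270t - 270st + 126s^2t + 567s^2 - 567s^3 + 78st + 351s - 351s^2 - 108t - 486 + 486s    [distributive law]
= -60st^2 + 510st - 576s^2t + 48t^3 + 276t^2 + 162t + 216s^2 - 567s^3 + 837s - 486    [combine like terms]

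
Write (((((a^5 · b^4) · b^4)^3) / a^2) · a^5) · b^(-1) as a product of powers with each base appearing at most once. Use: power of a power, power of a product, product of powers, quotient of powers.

(((((a^5 · b^4) · b^4)^3) / a^2) · a^5) · b^(-1)
= (((((a^5 · b^4)^3) · ((b^4)^3)) / a^2) · a^5) · b^(-1)    [power of a product]
= ((((((a^5)^3) · ((b^4)^3)) · ((b^4)^3)) / a^2) · a^5) · b^(-1)    [power of a product]
= ((((a^15 · ((b^4)^3)) · ((b^4)^3)) / a^2) · a^5) · b^(-1)    [power of a power]
= ((((a^15 · b^12) · ((b^4)^3)) / a^2) · a^5) · b^(-1)    [power of a power]
= ((((a^15 · b^12) · b^12) / a^2) · a^5) · b^(-1)    [power of a power]
= a^18b^23    [quotient of powers; product of powers]

a^18b^23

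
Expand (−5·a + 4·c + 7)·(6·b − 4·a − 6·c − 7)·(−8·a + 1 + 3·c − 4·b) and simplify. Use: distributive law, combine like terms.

160·a^2·b − 394·a·b − 338·a·b·c + 120·a·b^2 − 160·a^3 − 36·a^2 − 52·a^2·c + 595·a·c + 234·a·c^2 + 399·a + 430·b·c + 168·b·c^2 − 96·b^2·c − 234·c^2 − 72·c^3 − 217·c + 238·b − 168·b^2 − 49

(−5·a + 4·c + 7)·(6·b − 4·a − 6·c − 7)·(−8·a + 1 + 3·c − 4·b)
= (−30·a·b + 20·a^2 + 30·a·c + 35·a + 24·b·c − 16·a·c − 24·c^2 − 28·c + 42·b − 28·a − 42·c − 49)·(−8·a + 1 + 3·c − 4·b)    [distributive law]
= (−30·a·b + 20·a^2 + 14·a·c + 7·a + 24·b·c − 24·c^2 − 70·c + 42·b − 49)·(−8·a + 1 + 3·c − 4·b)    [combine like terms]
= 240·a^2·b − 30·a·b − 90·a·b·c + 120·a·b^2 − 160·a^3 + 20·a^2 + 60·a^2·c − 80·a^2·b − 112·a^2·c + 14·a·c + 42·a·c^2 − 56·a·b·c − 56·a^2 + 7·a + 21·a·c − 28·a·b − 192·a·b·c + 24·b·c + 72·b·c^2 − 96·b^2·c + 192·a·c^2 − 24·c^2 − 72·c^3 + 96·b·c^2 + 560·a·c − 70·c − 210·c^2 + 280·b·c − 336·a·b + 42·b + 126·b·c − 168·b^2 + 392·a − 49 − 147·c + 196·b    [distributive law]
= 160·a^2·b − 394·a·b − 338·a·b·c + 120·a·b^2 − 160·a^3 − 36·a^2 − 52·a^2·c + 595·a·c + 234·a·c^2 + 399·a + 430·b·c + 168·b·c^2 − 96·b^2·c − 234·c^2 − 72·c^3 − 217·c + 238·b − 168·b^2 − 49    [combine like terms]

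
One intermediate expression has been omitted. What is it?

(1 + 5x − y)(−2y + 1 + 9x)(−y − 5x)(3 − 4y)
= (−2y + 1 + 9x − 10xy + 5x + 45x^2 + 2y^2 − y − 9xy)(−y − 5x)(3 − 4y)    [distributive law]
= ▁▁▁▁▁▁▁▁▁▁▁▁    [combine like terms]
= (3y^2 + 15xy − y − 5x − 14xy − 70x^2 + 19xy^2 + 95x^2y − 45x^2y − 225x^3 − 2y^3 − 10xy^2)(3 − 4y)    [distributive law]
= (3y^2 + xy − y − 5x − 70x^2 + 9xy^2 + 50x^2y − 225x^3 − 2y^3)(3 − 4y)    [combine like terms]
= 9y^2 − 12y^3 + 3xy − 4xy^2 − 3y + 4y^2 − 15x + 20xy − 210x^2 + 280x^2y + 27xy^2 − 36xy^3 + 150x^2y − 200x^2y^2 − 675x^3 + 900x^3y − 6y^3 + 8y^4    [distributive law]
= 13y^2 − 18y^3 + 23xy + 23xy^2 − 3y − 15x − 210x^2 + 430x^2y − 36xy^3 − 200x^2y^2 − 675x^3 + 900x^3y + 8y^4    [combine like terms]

By combine like terms:

(−3y + 1 + 14x − 19xy + 45x^2 + 2y^2)(−y − 5x)(3 − 4y)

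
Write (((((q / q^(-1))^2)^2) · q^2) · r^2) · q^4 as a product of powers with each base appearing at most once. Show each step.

q^14r^2

(((((q / q^(-1))^2)^2) · q^2) · r^2) · q^4
= ((((q / q^(-1))^4) · q^2) · r^2) · q^4    [power of a power]
= ((((q^4) / ((q^(-1))^4)) · q^2) · r^2) · q^4    [power of a quotient]
= (((q^4 / q^(-4)) · q^2) · r^2) · q^4    [power of a power]
= ((q^8 · q^2) · r^2) · q^4    [quotient of powers]
= (q^10 · r^2) · q^4    [product of powers]
= q^14r^2    [product of powers]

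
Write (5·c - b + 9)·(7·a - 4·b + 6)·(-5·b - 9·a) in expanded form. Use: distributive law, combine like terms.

(5·c - b + 9)·(7·a - 4·b + 6)·(-5·b - 9·a)
= (35·a·c - 20·b·c + 30·c - 7·a·b + 4·b² - 6·b + 63·a - 36·b + 54)·(-5·b - 9·a)    [distributive law]
= (35·a·c - 20·b·c + 30·c - 7·a·b + 4·b² - 42·b + 63·a + 54)·(-5·b - 9·a)    [combine like terms]
= -175·a·b·c - 315·a²·c + 100·b²·c + 180·a·b·c - 150·b·c - 270·a·c + 35·a·b² + 63·a²·b - 20·b³ - 36·a·b² + 210·b² + 378·a·b - 315·a·b - 567·a² - 270·b - 486·a    [distributive law]
= 5·a·b·c - 315·a²·c + 100·b²·c - 150·b·c - 270·a·c - a·b² + 63·a²·b - 20·b³ + 210·b² + 63·a·b - 567·a² - 270·b - 486·a    [combine like terms]

5·a·b·c - 315·a²·c + 100·b²·c - 150·b·c - 270·a·c - a·b² + 63·a²·b - 20·b³ + 210·b² + 63·a·b - 567·a² - 270·b - 486·a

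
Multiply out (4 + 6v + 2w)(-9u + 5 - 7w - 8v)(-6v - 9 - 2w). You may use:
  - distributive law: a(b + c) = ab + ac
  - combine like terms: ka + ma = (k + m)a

702uv + 324u + 234uw - 102v - 180 + 122w + 634vw + 162w² + 444v² + 324uv² + 216uvw + 444v²w + 200vw² + 288v³ + 36uw² + 28w³

(4 + 6v + 2w)(-9u + 5 - 7w - 8v)(-6v - 9 - 2w)
= (-36u + 20 - 28w - 32v - 54uv + 30v - 42vw - 48v² - 18uw + 10w - 14w² - 16vw)(-6v - 9 - 2w)    [distributive law]
= (-36u + 20 - 18w - 2v - 54uv - 58vw - 48v² - 18uw - 14w²)(-6v - 9 - 2w)    [combine like terms]
= 216uv + 324u + 72uw - 120v - 180 - 40w + 108vw + 162w + 36w² + 12v² + 18v + 4vw + 324uv² + 486uv + 108uvw + 348v²w + 522vw + 116vw² + 288v³ + 432v² + 96v²w + 108uvw + 162uw + 36uw² + 84vw² + 126w² + 28w³    [distributive law]
= 702uv + 324u + 234uw - 102v - 180 + 122w + 634vw + 162w² + 444v² + 324uv² + 216uvw + 444v²w + 200vw² + 288v³ + 36uw² + 28w³    [combine like terms]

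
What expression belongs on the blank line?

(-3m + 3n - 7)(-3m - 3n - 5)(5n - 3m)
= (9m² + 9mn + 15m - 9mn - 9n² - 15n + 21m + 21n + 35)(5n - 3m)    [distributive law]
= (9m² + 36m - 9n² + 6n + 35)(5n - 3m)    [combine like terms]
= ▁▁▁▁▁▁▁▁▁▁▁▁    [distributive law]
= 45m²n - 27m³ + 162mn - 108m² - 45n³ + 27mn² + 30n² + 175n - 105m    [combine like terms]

Applying distributive law to the line above:

45m²n - 27m³ + 180mn - 108m² - 45n³ + 27mn² + 30n² - 18mn + 175n - 105m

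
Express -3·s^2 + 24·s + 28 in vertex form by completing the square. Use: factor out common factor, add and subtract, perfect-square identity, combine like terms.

-3·s^2 + 24·s + 28
= -3(s^2 - 8·s) + 28    [factor out -3 from the s-terms]
= -3(s^2 - 8·s + 16 - 16) + 28    [add and subtract 16 inside the bracket]
= -3(s - 4)^2 + 48 + 28    [perfect-square identity]
= -3(s - 4)^2 + 76    [combine constants]

-3(s - 4)^2 + 76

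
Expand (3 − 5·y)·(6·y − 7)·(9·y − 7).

687·y^2 − 560·y + 147 − 270·y^3

(3 − 5·y)·(6·y − 7)·(9·y − 7)
= (18·y − 21 − 30·y^2 + 35·y)·(9·y − 7)    [distributive law]
= (53·y − 21 − 30·y^2)·(9·y − 7)    [combine like terms]
= 477·y^2 − 371·y − 189·y + 147 − 270·y^3 + 210·y^2    [distributive law]
= 687·y^2 − 560·y + 147 − 270·y^3    [combine like terms]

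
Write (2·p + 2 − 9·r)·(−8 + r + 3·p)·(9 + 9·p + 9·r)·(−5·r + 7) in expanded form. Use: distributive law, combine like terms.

3627·p·r − 1638·p − 1017·p^2·r − 252·p^2 − 3897·p·r^2 + 855·p^2·r^2 + 1530·p·r^3 − 270·p^3·r + 378·p^3 + 4374·r − 1008 + 1485·r^2 − 3492·r^3 + 405·r^4

(2·p + 2 − 9·r)·(−8 + r + 3·p)·(9 + 9·p + 9·r)·(−5·r + 7)
= (−16·p + 2·p·r + 6·p^2 − 16 + 2·r + 6·p + 72·r − 9·r^2 − 27·p·r)·(9 + 9·p + 9·r)·(−5·r + 7)    [distributive law]
= (−10·p − 25·p·r + 6·p^2 − 16 + 74·r − 9·r^2)·(9 + 9·p + 9·r)·(−5·r + 7)    [combine like terms]
= (−90·p − 90·p^2 − 90·p·r − 225·p·r − 225·p^2·r − 225·p·r^2 + 54·p^2 + 54·p^3 + 54·p^2·r − 144 − 144·p − 144·r + 666·r + 666·p·r + 666·r^2 − 81·r^2 − 81·p·r^2 − 81·r^3)·(−5·r + 7)    [distributive law]
= (−234·p − 36·p^2 + 351·p·r − 171·p^2·r − 306·p·r^2 + 54·p^3 − 144 + 522·r + 585·r^2 − 81·r^3)·(−5·r + 7)    [combine like terms]
= 1170·p·r − 1638·p + 180·p^2·r − 252·p^2 − 1755·p·r^2 + 2457·p·r + 855·p^2·r^2 − 1197·p^2·r + 1530·p·r^3 − 2142·p·r^2 − 270·p^3·r + 378·p^3 + 720·r − 1008 − 2610·r^2 + 3654·r − 2925·r^3 + 4095·r^2 + 405·r^4 − 567·r^3    [distributive law]
= 3627·p·r − 1638·p − 1017·p^2·r − 252·p^2 − 3897·p·r^2 + 855·p^2·r^2 + 1530·p·r^3 − 270·p^3·r + 378·p^3 + 4374·r − 1008 + 1485·r^2 − 3492·r^3 + 405·r^4    [combine like terms]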